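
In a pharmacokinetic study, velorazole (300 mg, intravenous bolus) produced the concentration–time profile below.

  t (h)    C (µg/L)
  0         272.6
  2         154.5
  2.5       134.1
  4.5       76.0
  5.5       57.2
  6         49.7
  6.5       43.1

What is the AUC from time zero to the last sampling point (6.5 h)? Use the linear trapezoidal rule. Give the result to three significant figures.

AUC = 826 µg/L·h

Trapezoidal AUC_0→6.5:
  [0→2]: (272.6+154.5)/2 × 2 = 427.1
  [2→2.5]: (154.5+134.1)/2 × 0.5 = 72.15
  [2.5→4.5]: (134.1+76.0)/2 × 2 = 210.1
  [4.5→5.5]: (76.0+57.2)/2 × 1 = 66.6
  [5.5→6]: (57.2+49.7)/2 × 0.5 = 26.725
  [6→6.5]: (49.7+43.1)/2 × 0.5 = 23.2
  Sum = 825.875 µg/L·h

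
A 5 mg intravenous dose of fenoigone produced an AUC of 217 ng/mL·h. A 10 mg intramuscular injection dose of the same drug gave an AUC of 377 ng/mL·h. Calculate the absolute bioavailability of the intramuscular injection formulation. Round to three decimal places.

F = 0.869

F = (AUC_ev / D_ev) / (AUC_iv / D_iv)
  = (377/10) / (217/5)
  = 37.7 / 43.4 = 0.8687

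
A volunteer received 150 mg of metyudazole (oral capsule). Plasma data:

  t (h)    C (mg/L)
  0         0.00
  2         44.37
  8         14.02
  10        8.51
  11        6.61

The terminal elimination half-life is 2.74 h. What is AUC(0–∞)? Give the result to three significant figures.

AUC = 276 mg/L·h

Trapezoidal AUC_0→11:
  [0→2]: (0.00+44.37)/2 × 2 = 44.37
  [2→8]: (44.37+14.02)/2 × 6 = 175.17
  [8→10]: (14.02+8.51)/2 × 2 = 22.53
  [10→11]: (8.51+6.61)/2 × 1 = 7.56
  Sum = 249.63 mg/L·h
k_e = ln2 / t½ = 0.693147 / 2.74 = 0.2530 h^-1
Extrapolated tail: C_last / k_e = 6.61 / 0.253 = 26.126
AUC_0→∞ = 249.63 + 26.126 = 275.756 mg/L·h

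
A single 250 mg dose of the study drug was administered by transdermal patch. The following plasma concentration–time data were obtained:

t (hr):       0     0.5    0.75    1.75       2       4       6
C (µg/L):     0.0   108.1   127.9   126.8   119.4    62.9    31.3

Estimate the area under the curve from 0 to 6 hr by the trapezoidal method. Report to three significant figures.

AUC = 491 µg/L·hr

Trapezoidal AUC_0→6:
  [0→0.5]: (0.0+108.1)/2 × 0.5 = 27.025
  [0.5→0.75]: (108.1+127.9)/2 × 0.25 = 29.5
  [0.75→1.75]: (127.9+126.8)/2 × 1 = 127.35
  [1.75→2]: (126.8+119.4)/2 × 0.25 = 30.775
  [2→4]: (119.4+62.9)/2 × 2 = 182.3
  [4→6]: (62.9+31.3)/2 × 2 = 94.2
  Sum = 491.15 µg/L·hr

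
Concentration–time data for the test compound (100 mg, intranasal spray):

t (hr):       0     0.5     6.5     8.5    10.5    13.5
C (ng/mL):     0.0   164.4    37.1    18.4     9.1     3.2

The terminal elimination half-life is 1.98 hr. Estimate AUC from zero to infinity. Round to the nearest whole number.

AUC = 756 ng/mL·hr

Trapezoidal AUC_0→13.5:
  [0→0.5]: (0.0+164.4)/2 × 0.5 = 41.1
  [0.5→6.5]: (164.4+37.1)/2 × 6 = 604.5
  [6.5→8.5]: (37.1+18.4)/2 × 2 = 55.5
  [8.5→10.5]: (18.4+9.1)/2 × 2 = 27.5
  [10.5→13.5]: (9.1+3.2)/2 × 3 = 18.45
  Sum = 747.05 ng/mL·hr
k_e = ln2 / t½ = 0.693147 / 1.98 = 0.3501 hr^-1
Extrapolated tail: C_last / k_e = 3.2 / 0.3501 = 9.140
AUC_0→∞ = 747.05 + 9.140 = 756.19 ng/mL·hr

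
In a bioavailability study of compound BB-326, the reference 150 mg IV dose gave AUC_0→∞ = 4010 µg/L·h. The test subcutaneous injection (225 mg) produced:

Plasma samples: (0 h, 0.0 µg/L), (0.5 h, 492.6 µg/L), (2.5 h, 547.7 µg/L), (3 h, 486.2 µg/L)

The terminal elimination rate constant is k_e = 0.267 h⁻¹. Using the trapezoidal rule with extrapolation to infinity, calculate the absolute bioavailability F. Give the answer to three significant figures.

F = 0.539

Trapezoidal AUC_0→3 (subcutaneous injection):
  [0→0.5]: (0.0+492.6)/2 × 0.5 = 123.15
  [0.5→2.5]: (492.6+547.7)/2 × 2 = 1040.3
  [2.5→3]: (547.7+486.2)/2 × 0.5 = 258.475
  Sum = 1421.925 µg/L·h
Tail: C_last/k_e = 486.2/0.267 = 1820.974
AUC_0→∞ (subcutaneous injection) = 1421.925 + 1820.974 = 3242.899 µg/L·h
F = (AUC_ev/D_ev)/(AUC_iv/D_iv) = (3242.899/225)/(4010/150) = 14.4129/26.7333 = 0.5391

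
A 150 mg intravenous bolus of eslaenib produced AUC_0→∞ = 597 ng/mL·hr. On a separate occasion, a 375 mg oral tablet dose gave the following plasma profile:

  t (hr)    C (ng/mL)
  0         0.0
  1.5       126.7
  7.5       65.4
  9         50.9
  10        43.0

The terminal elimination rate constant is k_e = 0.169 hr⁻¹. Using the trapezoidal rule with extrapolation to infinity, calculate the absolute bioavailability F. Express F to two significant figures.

F = 0.71

Trapezoidal AUC_0→10 (oral tablet):
  [0→1.5]: (0.0+126.7)/2 × 1.5 = 95.025
  [1.5→7.5]: (126.7+65.4)/2 × 6 = 576.3
  [7.5→9]: (65.4+50.9)/2 × 1.5 = 87.225
  [9→10]: (50.9+43.0)/2 × 1 = 46.95
  Sum = 805.5 ng/mL·hr
Tail: C_last/k_e = 43.0/0.169 = 254.438
AUC_0→∞ (oral tablet) = 805.5 + 254.438 = 1059.938 ng/mL·hr
F = (AUC_ev/D_ev)/(AUC_iv/D_iv) = (1059.938/375)/(597/150) = 2.8265/3.98 = 0.7102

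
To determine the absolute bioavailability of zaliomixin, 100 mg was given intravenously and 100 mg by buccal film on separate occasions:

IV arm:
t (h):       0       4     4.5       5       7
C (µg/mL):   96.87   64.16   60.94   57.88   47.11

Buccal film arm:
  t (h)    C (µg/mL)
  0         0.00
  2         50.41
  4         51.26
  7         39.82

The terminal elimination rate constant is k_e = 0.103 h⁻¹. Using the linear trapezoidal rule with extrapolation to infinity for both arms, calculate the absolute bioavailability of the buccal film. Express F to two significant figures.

F = 0.71

Trapezoidal AUC_0→7 (IV):
  [0→4]: (96.87+64.16)/2 × 4 = 322.06
  [4→4.5]: (64.16+60.94)/2 × 0.5 = 31.275
  [4.5→5]: (60.94+57.88)/2 × 0.5 = 29.705
  [5→7]: (57.88+47.11)/2 × 2 = 104.99
  Sum = 488.03 µg/mL·h
IV tail: 47.11/0.103 = 457.379; AUC_iv,0→∞ = 488.03 + 457.379 = 945.409 µg/mL·h
Trapezoidal AUC_0→7 (buccal film):
  [0→2]: (0.00+50.41)/2 × 2 = 50.41
  [2→4]: (50.41+51.26)/2 × 2 = 101.67
  [4→7]: (51.26+39.82)/2 × 3 = 136.62
  Sum = 288.7 µg/mL·h
buccal film tail: 39.82/0.103 = 386.602; AUC_ev,0→∞ = 288.7 + 386.602 = 675.302 µg/mL·h
F = (AUC_ev/D_ev)/(AUC_iv/D_iv) = (675.302/100)/(945.409/100) = 6.75302/9.45409 = 0.7143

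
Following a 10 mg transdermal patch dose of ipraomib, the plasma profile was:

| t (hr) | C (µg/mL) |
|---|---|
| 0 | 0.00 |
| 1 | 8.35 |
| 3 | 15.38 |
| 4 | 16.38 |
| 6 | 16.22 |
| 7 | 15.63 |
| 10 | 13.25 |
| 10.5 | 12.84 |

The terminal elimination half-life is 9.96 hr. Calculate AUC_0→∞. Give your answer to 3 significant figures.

AUC = 327 µg/mL·hr

Trapezoidal AUC_0→10.5:
  [0→1]: (0.00+8.35)/2 × 1 = 4.175
  [1→3]: (8.35+15.38)/2 × 2 = 23.73
  [3→4]: (15.38+16.38)/2 × 1 = 15.88
  [4→6]: (16.38+16.22)/2 × 2 = 32.6
  [6→7]: (16.22+15.63)/2 × 1 = 15.925
  [7→10]: (15.63+13.25)/2 × 3 = 43.32
  [10→10.5]: (13.25+12.84)/2 × 0.5 = 6.5225
  Sum = 142.1525 µg/mL·hr
k_e = ln2 / t½ = 0.693147 / 9.96 = 0.0696 hr^-1
Extrapolated tail: C_last / k_e = 12.84 / 0.0696 = 184.483
AUC_0→∞ = 142.1525 + 184.483 = 326.6355 µg/mL·hr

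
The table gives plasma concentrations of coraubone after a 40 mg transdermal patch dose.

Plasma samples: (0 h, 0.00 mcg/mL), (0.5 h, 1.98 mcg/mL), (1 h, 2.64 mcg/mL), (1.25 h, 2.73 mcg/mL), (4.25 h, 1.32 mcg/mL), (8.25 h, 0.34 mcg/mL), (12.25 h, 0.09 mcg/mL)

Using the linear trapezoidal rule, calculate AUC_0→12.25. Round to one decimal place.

AUC = 12.6 mcg/mL·h

Trapezoidal AUC_0→12.25:
  [0→0.5]: (0.00+1.98)/2 × 0.5 = 0.495
  [0.5→1]: (1.98+2.64)/2 × 0.5 = 1.155
  [1→1.25]: (2.64+2.73)/2 × 0.25 = 0.67125
  [1.25→4.25]: (2.73+1.32)/2 × 3 = 6.075
  [4.25→8.25]: (1.32+0.34)/2 × 4 = 3.32
  [8.25→12.25]: (0.34+0.09)/2 × 4 = 0.86
  Sum = 12.57625 mcg/mL·h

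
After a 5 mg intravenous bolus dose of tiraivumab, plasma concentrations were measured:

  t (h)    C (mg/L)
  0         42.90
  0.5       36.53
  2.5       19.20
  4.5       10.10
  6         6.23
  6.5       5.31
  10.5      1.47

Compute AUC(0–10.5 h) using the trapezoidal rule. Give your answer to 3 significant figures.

AUC = 134 mg/L·h

Trapezoidal AUC_0→10.5:
  [0→0.5]: (42.90+36.53)/2 × 0.5 = 19.8575
  [0.5→2.5]: (36.53+19.20)/2 × 2 = 55.73
  [2.5→4.5]: (19.20+10.10)/2 × 2 = 29.3
  [4.5→6]: (10.10+6.23)/2 × 1.5 = 12.2475
  [6→6.5]: (6.23+5.31)/2 × 0.5 = 2.885
  [6.5→10.5]: (5.31+1.47)/2 × 4 = 13.56
  Sum = 133.58 mg/L·h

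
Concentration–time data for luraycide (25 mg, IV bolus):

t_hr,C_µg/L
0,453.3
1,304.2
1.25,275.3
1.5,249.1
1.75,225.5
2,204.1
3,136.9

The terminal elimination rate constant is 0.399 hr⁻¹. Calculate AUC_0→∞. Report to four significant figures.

AUC = 1143 µg/L·hr

Trapezoidal AUC_0→3:
  [0→1]: (453.3+304.2)/2 × 1 = 378.75
  [1→1.25]: (304.2+275.3)/2 × 0.25 = 72.4375
  [1.25→1.5]: (275.3+249.1)/2 × 0.25 = 65.55
  [1.5→1.75]: (249.1+225.5)/2 × 0.25 = 59.325
  [1.75→2]: (225.5+204.1)/2 × 0.25 = 53.7
  [2→3]: (204.1+136.9)/2 × 1 = 170.5
  Sum = 800.2625 µg/L·hr
Extrapolated tail: C_last / k_e = 136.9 / 0.399 = 343.108
AUC_0→∞ = 800.2625 + 343.108 = 1143.3705 µg/L·hr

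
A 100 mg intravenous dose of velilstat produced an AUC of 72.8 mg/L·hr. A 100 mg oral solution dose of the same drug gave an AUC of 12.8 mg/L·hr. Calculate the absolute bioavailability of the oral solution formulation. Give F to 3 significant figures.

F = (AUC_ev / D_ev) / (AUC_iv / D_iv)
  = (12.8/100) / (72.8/100)
  = 0.128 / 0.728 = 0.1758

F = 0.176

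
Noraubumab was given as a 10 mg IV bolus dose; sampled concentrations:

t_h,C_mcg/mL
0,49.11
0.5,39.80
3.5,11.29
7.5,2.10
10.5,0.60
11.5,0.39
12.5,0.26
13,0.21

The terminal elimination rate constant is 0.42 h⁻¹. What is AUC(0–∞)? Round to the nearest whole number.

AUC = 131 mcg/mL·h

Trapezoidal AUC_0→13:
  [0→0.5]: (49.11+39.80)/2 × 0.5 = 22.2275
  [0.5→3.5]: (39.80+11.29)/2 × 3 = 76.635
  [3.5→7.5]: (11.29+2.10)/2 × 4 = 26.78
  [7.5→10.5]: (2.10+0.60)/2 × 3 = 4.05
  [10.5→11.5]: (0.60+0.39)/2 × 1 = 0.495
  [11.5→12.5]: (0.39+0.26)/2 × 1 = 0.325
  [12.5→13]: (0.26+0.21)/2 × 0.5 = 0.1175
  Sum = 130.63 mcg/mL·h
Extrapolated tail: C_last / k_e = 0.21 / 0.42 = 0.500
AUC_0→∞ = 130.63 + 0.500 = 131.13 mcg/mL·h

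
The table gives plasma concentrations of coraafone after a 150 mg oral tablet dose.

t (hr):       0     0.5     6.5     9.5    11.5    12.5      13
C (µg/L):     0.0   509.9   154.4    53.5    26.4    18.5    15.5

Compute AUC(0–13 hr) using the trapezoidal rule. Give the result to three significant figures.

Trapezoidal AUC_0→13:
  [0→0.5]: (0.0+509.9)/2 × 0.5 = 127.475
  [0.5→6.5]: (509.9+154.4)/2 × 6 = 1992.9
  [6.5→9.5]: (154.4+53.5)/2 × 3 = 311.85
  [9.5→11.5]: (53.5+26.4)/2 × 2 = 79.9
  [11.5→12.5]: (26.4+18.5)/2 × 1 = 22.45
  [12.5→13]: (18.5+15.5)/2 × 0.5 = 8.5
  Sum = 2543.075 µg/L·hr

AUC = 2540 µg/L·hr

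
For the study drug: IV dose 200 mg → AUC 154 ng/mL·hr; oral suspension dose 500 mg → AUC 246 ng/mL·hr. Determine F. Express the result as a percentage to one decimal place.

F = (AUC_ev / D_ev) / (AUC_iv / D_iv)
  = (246/500) / (154/200)
  = 0.492 / 0.77 = 0.6390
  = 63.90%

F = 63.9%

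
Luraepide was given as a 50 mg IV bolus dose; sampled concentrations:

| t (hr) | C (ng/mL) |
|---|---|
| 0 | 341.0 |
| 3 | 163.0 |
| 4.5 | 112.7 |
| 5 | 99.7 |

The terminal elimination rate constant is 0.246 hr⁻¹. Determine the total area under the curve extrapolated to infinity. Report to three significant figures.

AUC = 1420 ng/mL·hr

Trapezoidal AUC_0→5:
  [0→3]: (341.0+163.0)/2 × 3 = 756.0
  [3→4.5]: (163.0+112.7)/2 × 1.5 = 206.775
  [4.5→5]: (112.7+99.7)/2 × 0.5 = 53.1
  Sum = 1015.875 ng/mL·hr
Extrapolated tail: C_last / k_e = 99.7 / 0.246 = 405.285
AUC_0→∞ = 1015.875 + 405.285 = 1421.16 ng/mL·hr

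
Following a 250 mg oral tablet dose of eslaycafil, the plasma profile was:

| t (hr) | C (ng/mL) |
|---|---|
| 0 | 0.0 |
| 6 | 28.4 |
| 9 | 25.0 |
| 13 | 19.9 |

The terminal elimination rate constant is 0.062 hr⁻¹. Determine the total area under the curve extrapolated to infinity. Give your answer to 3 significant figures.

AUC = 576 ng/mL·hr

Trapezoidal AUC_0→13:
  [0→6]: (0.0+28.4)/2 × 6 = 85.2
  [6→9]: (28.4+25.0)/2 × 3 = 80.1
  [9→13]: (25.0+19.9)/2 × 4 = 89.8
  Sum = 255.1 ng/mL·hr
Extrapolated tail: C_last / k_e = 19.9 / 0.062 = 320.968
AUC_0→∞ = 255.1 + 320.968 = 576.068 ng/mL·hr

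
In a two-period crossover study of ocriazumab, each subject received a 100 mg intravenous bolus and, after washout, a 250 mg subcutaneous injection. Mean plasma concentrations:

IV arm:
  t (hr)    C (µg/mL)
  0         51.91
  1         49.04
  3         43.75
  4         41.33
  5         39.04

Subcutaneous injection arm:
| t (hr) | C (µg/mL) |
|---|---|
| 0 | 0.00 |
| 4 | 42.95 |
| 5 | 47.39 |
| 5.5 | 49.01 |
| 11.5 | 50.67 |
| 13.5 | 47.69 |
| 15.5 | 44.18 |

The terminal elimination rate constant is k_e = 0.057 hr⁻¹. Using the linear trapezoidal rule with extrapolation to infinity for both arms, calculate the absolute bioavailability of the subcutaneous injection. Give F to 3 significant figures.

F = 0.623

Trapezoidal AUC_0→5 (IV):
  [0→1]: (51.91+49.04)/2 × 1 = 50.475
  [1→3]: (49.04+43.75)/2 × 2 = 92.79
  [3→4]: (43.75+41.33)/2 × 1 = 42.54
  [4→5]: (41.33+39.04)/2 × 1 = 40.185
  Sum = 225.99 µg/mL·hr
IV tail: 39.04/0.057 = 684.912; AUC_iv,0→∞ = 225.99 + 684.912 = 910.902 µg/mL·hr
Trapezoidal AUC_0→15.5 (subcutaneous injection):
  [0→4]: (0.00+42.95)/2 × 4 = 85.9
  [4→5]: (42.95+47.39)/2 × 1 = 45.17
  [5→5.5]: (47.39+49.01)/2 × 0.5 = 24.1
  [5.5→11.5]: (49.01+50.67)/2 × 6 = 299.04
  [11.5→13.5]: (50.67+47.69)/2 × 2 = 98.36
  [13.5→15.5]: (47.69+44.18)/2 × 2 = 91.87
  Sum = 644.44 µg/mL·hr
subcutaneous injection tail: 44.18/0.057 = 775.088; AUC_ev,0→∞ = 644.44 + 775.088 = 1419.528 µg/mL·hr
F = (AUC_ev/D_ev)/(AUC_iv/D_iv) = (1419.528/250)/(910.902/100) = 5.678112/9.10902 = 0.6234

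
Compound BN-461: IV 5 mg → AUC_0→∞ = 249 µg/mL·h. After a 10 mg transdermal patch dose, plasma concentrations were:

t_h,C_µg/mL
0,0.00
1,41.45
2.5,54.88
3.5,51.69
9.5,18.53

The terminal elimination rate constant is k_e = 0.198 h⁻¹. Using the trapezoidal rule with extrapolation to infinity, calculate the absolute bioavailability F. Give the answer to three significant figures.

Trapezoidal AUC_0→9.5 (transdermal patch):
  [0→1]: (0.00+41.45)/2 × 1 = 20.725
  [1→2.5]: (41.45+54.88)/2 × 1.5 = 72.2475
  [2.5→3.5]: (54.88+51.69)/2 × 1 = 53.285
  [3.5→9.5]: (51.69+18.53)/2 × 6 = 210.66
  Sum = 356.9175 µg/mL·h
Tail: C_last/k_e = 18.53/0.198 = 93.586
AUC_0→∞ (transdermal patch) = 356.9175 + 93.586 = 450.5035 µg/mL·h
F = (AUC_ev/D_ev)/(AUC_iv/D_iv) = (450.5035/10)/(249/5) = 45.05035/49.8 = 0.9046

F = 0.905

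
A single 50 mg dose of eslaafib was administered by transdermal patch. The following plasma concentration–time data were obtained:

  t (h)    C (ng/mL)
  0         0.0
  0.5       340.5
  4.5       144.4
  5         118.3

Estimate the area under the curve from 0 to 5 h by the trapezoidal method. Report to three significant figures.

AUC = 1120 ng/mL·h

Trapezoidal AUC_0→5:
  [0→0.5]: (0.0+340.5)/2 × 0.5 = 85.125
  [0.5→4.5]: (340.5+144.4)/2 × 4 = 969.8
  [4.5→5]: (144.4+118.3)/2 × 0.5 = 65.675
  Sum = 1120.6 ng/mL·h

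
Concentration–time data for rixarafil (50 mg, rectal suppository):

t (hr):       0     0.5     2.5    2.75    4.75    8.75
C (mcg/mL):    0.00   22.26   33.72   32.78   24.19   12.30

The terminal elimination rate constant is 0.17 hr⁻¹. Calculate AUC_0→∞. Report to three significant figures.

AUC = 272 mcg/mL·hr

Trapezoidal AUC_0→8.75:
  [0→0.5]: (0.00+22.26)/2 × 0.5 = 5.565
  [0.5→2.5]: (22.26+33.72)/2 × 2 = 55.98
  [2.5→2.75]: (33.72+32.78)/2 × 0.25 = 8.3125
  [2.75→4.75]: (32.78+24.19)/2 × 2 = 56.97
  [4.75→8.75]: (24.19+12.30)/2 × 4 = 72.98
  Sum = 199.8075 mcg/mL·hr
Extrapolated tail: C_last / k_e = 12.30 / 0.17 = 72.353
AUC_0→∞ = 199.8075 + 72.353 = 272.1605 mcg/mL·hr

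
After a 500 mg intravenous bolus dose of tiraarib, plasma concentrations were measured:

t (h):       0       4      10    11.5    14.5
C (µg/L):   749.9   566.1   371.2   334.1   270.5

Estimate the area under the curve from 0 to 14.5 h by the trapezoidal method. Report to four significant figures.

AUC = 6880 µg/L·h

Trapezoidal AUC_0→14.5:
  [0→4]: (749.9+566.1)/2 × 4 = 2632.0
  [4→10]: (566.1+371.2)/2 × 6 = 2811.9
  [10→11.5]: (371.2+334.1)/2 × 1.5 = 528.975
  [11.5→14.5]: (334.1+270.5)/2 × 3 = 906.9
  Sum = 6879.775 µg/L·h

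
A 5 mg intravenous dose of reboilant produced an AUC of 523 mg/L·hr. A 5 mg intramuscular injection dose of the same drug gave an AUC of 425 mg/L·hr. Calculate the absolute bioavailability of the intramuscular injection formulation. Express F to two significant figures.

F = (AUC_ev / D_ev) / (AUC_iv / D_iv)
  = (425/5) / (523/5)
  = 85 / 104.6 = 0.8126

F = 0.81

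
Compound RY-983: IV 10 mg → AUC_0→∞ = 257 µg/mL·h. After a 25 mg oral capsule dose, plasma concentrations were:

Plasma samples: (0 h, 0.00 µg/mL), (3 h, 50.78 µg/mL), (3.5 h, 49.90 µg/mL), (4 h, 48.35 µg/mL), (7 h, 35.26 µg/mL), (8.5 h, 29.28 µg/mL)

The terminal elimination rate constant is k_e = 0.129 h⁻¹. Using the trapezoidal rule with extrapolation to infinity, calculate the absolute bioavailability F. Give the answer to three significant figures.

F = 0.820

Trapezoidal AUC_0→8.5 (oral capsule):
  [0→3]: (0.00+50.78)/2 × 3 = 76.17
  [3→3.5]: (50.78+49.90)/2 × 0.5 = 25.17
  [3.5→4]: (49.90+48.35)/2 × 0.5 = 24.5625
  [4→7]: (48.35+35.26)/2 × 3 = 125.415
  [7→8.5]: (35.26+29.28)/2 × 1.5 = 48.405
  Sum = 299.7225 µg/mL·h
Tail: C_last/k_e = 29.28/0.129 = 226.977
AUC_0→∞ (oral capsule) = 299.7225 + 226.977 = 526.6995 µg/mL·h
F = (AUC_ev/D_ev)/(AUC_iv/D_iv) = (526.6995/25)/(257/10) = 21.06798/25.7 = 0.8198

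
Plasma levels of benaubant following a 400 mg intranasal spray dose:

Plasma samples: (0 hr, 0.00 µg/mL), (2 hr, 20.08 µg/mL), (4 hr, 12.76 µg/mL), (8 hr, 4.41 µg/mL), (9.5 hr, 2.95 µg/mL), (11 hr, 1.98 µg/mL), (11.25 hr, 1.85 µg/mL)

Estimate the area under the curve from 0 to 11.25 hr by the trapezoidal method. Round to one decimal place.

Trapezoidal AUC_0→11.25:
  [0→2]: (0.00+20.08)/2 × 2 = 20.08
  [2→4]: (20.08+12.76)/2 × 2 = 32.84
  [4→8]: (12.76+4.41)/2 × 4 = 34.34
  [8→9.5]: (4.41+2.95)/2 × 1.5 = 5.52
  [9.5→11]: (2.95+1.98)/2 × 1.5 = 3.6975
  [11→11.25]: (1.98+1.85)/2 × 0.25 = 0.47875
  Sum = 96.95625 µg/mL·hr

AUC = 97.0 µg/mL·hr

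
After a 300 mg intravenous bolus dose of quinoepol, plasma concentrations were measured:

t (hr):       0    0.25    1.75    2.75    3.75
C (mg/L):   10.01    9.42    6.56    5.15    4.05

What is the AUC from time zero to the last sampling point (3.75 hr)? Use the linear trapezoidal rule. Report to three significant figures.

AUC = 24.9 mg/L·hr

Trapezoidal AUC_0→3.75:
  [0→0.25]: (10.01+9.42)/2 × 0.25 = 2.42875
  [0.25→1.75]: (9.42+6.56)/2 × 1.5 = 11.985
  [1.75→2.75]: (6.56+5.15)/2 × 1 = 5.855
  [2.75→3.75]: (5.15+4.05)/2 × 1 = 4.6
  Sum = 24.86875 mg/L·hr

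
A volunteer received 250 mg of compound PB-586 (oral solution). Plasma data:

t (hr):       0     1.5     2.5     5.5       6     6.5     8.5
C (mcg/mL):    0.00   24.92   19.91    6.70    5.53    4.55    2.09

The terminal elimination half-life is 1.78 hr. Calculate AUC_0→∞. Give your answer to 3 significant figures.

Trapezoidal AUC_0→8.5:
  [0→1.5]: (0.00+24.92)/2 × 1.5 = 18.69
  [1.5→2.5]: (24.92+19.91)/2 × 1 = 22.415
  [2.5→5.5]: (19.91+6.70)/2 × 3 = 39.915
  [5.5→6]: (6.70+5.53)/2 × 0.5 = 3.0575
  [6→6.5]: (5.53+4.55)/2 × 0.5 = 2.52
  [6.5→8.5]: (4.55+2.09)/2 × 2 = 6.64
  Sum = 93.2375 mcg/mL·hr
k_e = ln2 / t½ = 0.693147 / 1.78 = 0.3894 hr^-1
Extrapolated tail: C_last / k_e = 2.09 / 0.3894 = 5.367
AUC_0→∞ = 93.2375 + 5.367 = 98.6045 mcg/mL·hr

AUC = 98.6 mcg/mL·hr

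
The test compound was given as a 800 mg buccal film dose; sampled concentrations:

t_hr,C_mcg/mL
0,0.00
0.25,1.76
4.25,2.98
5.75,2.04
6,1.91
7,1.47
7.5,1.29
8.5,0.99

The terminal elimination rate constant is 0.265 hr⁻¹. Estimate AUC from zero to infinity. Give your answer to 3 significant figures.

Trapezoidal AUC_0→8.5:
  [0→0.25]: (0.00+1.76)/2 × 0.25 = 0.22
  [0.25→4.25]: (1.76+2.98)/2 × 4 = 9.48
  [4.25→5.75]: (2.98+2.04)/2 × 1.5 = 3.765
  [5.75→6]: (2.04+1.91)/2 × 0.25 = 0.49375
  [6→7]: (1.91+1.47)/2 × 1 = 1.69
  [7→7.5]: (1.47+1.29)/2 × 0.5 = 0.69
  [7.5→8.5]: (1.29+0.99)/2 × 1 = 1.14
  Sum = 17.47875 mcg/mL·hr
Extrapolated tail: C_last / k_e = 0.99 / 0.265 = 3.736
AUC_0→∞ = 17.47875 + 3.736 = 21.21475 mcg/mL·hr

AUC = 21.2 mcg/mL·hr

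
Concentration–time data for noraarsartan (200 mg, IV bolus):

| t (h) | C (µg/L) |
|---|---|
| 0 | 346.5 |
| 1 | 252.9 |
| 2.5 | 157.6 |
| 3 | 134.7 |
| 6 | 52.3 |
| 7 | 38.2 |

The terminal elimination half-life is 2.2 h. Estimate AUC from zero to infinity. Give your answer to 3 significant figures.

Trapezoidal AUC_0→7:
  [0→1]: (346.5+252.9)/2 × 1 = 299.7
  [1→2.5]: (252.9+157.6)/2 × 1.5 = 307.875
  [2.5→3]: (157.6+134.7)/2 × 0.5 = 73.075
  [3→6]: (134.7+52.3)/2 × 3 = 280.5
  [6→7]: (52.3+38.2)/2 × 1 = 45.25
  Sum = 1006.4 µg/L·h
k_e = ln2 / t½ = 0.693147 / 2.2 = 0.3151 h^-1
Extrapolated tail: C_last / k_e = 38.2 / 0.3151 = 121.231
AUC_0→∞ = 1006.4 + 121.231 = 1127.631 µg/L·h

AUC = 1130 µg/L·h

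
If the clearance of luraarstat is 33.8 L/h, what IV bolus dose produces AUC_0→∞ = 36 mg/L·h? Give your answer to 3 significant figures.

Dose = 1220 mg

Dose_iv = CL × AUC_0→∞
     = 33.8 × 36 = 1216.8 mg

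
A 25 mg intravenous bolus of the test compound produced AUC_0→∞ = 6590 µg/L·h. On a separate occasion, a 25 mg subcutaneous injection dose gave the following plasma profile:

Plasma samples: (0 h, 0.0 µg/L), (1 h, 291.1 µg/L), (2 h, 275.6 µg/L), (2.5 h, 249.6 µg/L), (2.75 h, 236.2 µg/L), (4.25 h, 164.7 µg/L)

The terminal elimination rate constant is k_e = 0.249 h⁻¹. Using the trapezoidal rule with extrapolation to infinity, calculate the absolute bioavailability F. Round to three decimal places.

F = 0.240

Trapezoidal AUC_0→4.25 (subcutaneous injection):
  [0→1]: (0.0+291.1)/2 × 1 = 145.55
  [1→2]: (291.1+275.6)/2 × 1 = 283.35
  [2→2.5]: (275.6+249.6)/2 × 0.5 = 131.3
  [2.5→2.75]: (249.6+236.2)/2 × 0.25 = 60.725
  [2.75→4.25]: (236.2+164.7)/2 × 1.5 = 300.675
  Sum = 921.6 µg/L·h
Tail: C_last/k_e = 164.7/0.249 = 661.446
AUC_0→∞ (subcutaneous injection) = 921.6 + 661.446 = 1583.046 µg/L·h
F = (AUC_ev/D_ev)/(AUC_iv/D_iv) = (1583.046/25)/(6590/25) = 63.32184/263.6 = 0.2402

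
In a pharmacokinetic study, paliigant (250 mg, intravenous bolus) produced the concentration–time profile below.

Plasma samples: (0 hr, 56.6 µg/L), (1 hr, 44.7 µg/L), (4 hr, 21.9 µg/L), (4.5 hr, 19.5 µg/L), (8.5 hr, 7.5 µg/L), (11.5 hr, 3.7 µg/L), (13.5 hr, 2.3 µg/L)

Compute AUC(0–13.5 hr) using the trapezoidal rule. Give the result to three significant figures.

Trapezoidal AUC_0→13.5:
  [0→1]: (56.6+44.7)/2 × 1 = 50.65
  [1→4]: (44.7+21.9)/2 × 3 = 99.9
  [4→4.5]: (21.9+19.5)/2 × 0.5 = 10.35
  [4.5→8.5]: (19.5+7.5)/2 × 4 = 54.0
  [8.5→11.5]: (7.5+3.7)/2 × 3 = 16.8
  [11.5→13.5]: (3.7+2.3)/2 × 2 = 6.0
  Sum = 237.7 µg/L·hr

AUC = 238 µg/L·hr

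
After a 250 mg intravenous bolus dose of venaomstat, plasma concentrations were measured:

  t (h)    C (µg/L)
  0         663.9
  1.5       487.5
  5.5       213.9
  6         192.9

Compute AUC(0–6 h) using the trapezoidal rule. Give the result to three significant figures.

AUC = 2370 µg/L·h

Trapezoidal AUC_0→6:
  [0→1.5]: (663.9+487.5)/2 × 1.5 = 863.55
  [1.5→5.5]: (487.5+213.9)/2 × 4 = 1402.8
  [5.5→6]: (213.9+192.9)/2 × 0.5 = 101.7
  Sum = 2368.05 µg/L·h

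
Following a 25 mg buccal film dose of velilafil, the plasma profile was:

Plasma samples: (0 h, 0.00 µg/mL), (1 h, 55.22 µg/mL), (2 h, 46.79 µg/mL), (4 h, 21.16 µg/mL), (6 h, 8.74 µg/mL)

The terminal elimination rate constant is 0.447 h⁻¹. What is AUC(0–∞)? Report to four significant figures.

AUC = 196.0 µg/mL·h

Trapezoidal AUC_0→6:
  [0→1]: (0.00+55.22)/2 × 1 = 27.61
  [1→2]: (55.22+46.79)/2 × 1 = 51.005
  [2→4]: (46.79+21.16)/2 × 2 = 67.95
  [4→6]: (21.16+8.74)/2 × 2 = 29.9
  Sum = 176.465 µg/mL·h
Extrapolated tail: C_last / k_e = 8.74 / 0.447 = 19.553
AUC_0→∞ = 176.465 + 19.553 = 196.018 µg/mL·h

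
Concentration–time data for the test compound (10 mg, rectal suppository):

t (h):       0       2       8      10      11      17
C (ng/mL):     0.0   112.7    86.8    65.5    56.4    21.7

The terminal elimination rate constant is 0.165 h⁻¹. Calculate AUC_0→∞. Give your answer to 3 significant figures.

Trapezoidal AUC_0→17:
  [0→2]: (0.0+112.7)/2 × 2 = 112.7
  [2→8]: (112.7+86.8)/2 × 6 = 598.5
  [8→10]: (86.8+65.5)/2 × 2 = 152.3
  [10→11]: (65.5+56.4)/2 × 1 = 60.95
  [11→17]: (56.4+21.7)/2 × 6 = 234.3
  Sum = 1158.75 ng/mL·h
Extrapolated tail: C_last / k_e = 21.7 / 0.165 = 131.515
AUC_0→∞ = 1158.75 + 131.515 = 1290.265 ng/mL·h

AUC = 1290 ng/mL·h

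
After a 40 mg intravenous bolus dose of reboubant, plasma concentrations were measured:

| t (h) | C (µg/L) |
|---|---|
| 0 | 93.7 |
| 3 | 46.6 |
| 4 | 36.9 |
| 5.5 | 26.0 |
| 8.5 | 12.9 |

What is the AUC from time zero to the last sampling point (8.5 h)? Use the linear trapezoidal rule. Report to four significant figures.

Trapezoidal AUC_0→8.5:
  [0→3]: (93.7+46.6)/2 × 3 = 210.45
  [3→4]: (46.6+36.9)/2 × 1 = 41.75
  [4→5.5]: (36.9+26.0)/2 × 1.5 = 47.175
  [5.5→8.5]: (26.0+12.9)/2 × 3 = 58.35
  Sum = 357.725 µg/L·h

AUC = 357.7 µg/L·h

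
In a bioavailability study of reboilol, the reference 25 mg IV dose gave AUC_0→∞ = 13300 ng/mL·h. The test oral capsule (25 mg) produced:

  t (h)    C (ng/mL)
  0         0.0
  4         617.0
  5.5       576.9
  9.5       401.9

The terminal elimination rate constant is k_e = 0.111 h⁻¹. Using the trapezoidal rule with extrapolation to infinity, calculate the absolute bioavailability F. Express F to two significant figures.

F = 0.58

Trapezoidal AUC_0→9.5 (oral capsule):
  [0→4]: (0.0+617.0)/2 × 4 = 1234.0
  [4→5.5]: (617.0+576.9)/2 × 1.5 = 895.425
  [5.5→9.5]: (576.9+401.9)/2 × 4 = 1957.6
  Sum = 4087.025 ng/mL·h
Tail: C_last/k_e = 401.9/0.111 = 3620.721
AUC_0→∞ (oral capsule) = 4087.025 + 3620.721 = 7707.746 ng/mL·h
F = (AUC_ev/D_ev)/(AUC_iv/D_iv) = (7707.746/25)/(13300/25) = 308.30984/532 = 0.5795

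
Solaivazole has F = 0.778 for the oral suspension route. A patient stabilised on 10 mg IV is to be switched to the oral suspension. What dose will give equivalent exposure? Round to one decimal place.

For equal systemic exposure: F × D_ev = D_iv
D_ev = D_iv / F = 10 / 0.778 = 12.8535 mg

D_oral = 12.9 mg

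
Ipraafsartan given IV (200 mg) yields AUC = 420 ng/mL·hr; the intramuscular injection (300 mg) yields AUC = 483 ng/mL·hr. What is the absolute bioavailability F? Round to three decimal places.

F = 0.767

F = (AUC_ev / D_ev) / (AUC_iv / D_iv)
  = (483/300) / (420/200)
  = 1.61 / 2.1 = 0.7667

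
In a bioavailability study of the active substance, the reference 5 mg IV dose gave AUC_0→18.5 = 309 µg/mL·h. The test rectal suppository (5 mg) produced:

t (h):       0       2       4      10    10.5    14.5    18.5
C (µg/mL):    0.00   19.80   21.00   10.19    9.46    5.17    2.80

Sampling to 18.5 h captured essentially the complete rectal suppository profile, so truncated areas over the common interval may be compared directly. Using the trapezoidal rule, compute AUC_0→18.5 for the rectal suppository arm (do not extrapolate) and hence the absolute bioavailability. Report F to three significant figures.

F = 0.661

Trapezoidal AUC_0→18.5 (rectal suppository):
  [0→2]: (0.00+19.80)/2 × 2 = 19.8
  [2→4]: (19.80+21.00)/2 × 2 = 40.8
  [4→10]: (21.00+10.19)/2 × 6 = 93.57
  [10→10.5]: (10.19+9.46)/2 × 0.5 = 4.9125
  [10.5→14.5]: (9.46+5.17)/2 × 4 = 29.26
  [14.5→18.5]: (5.17+2.80)/2 × 4 = 15.94
  Sum = 204.2825 µg/mL·h
F = (AUC_ev/D_ev)/(AUC_iv/D_iv) = (204.2825/5)/(309/5) = 40.8565/61.8 = 0.6611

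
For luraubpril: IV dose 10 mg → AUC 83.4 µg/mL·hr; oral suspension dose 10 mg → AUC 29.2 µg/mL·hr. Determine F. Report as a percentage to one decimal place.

F = 35.0%

F = (AUC_ev / D_ev) / (AUC_iv / D_iv)
  = (29.2/10) / (83.4/10)
  = 2.92 / 8.34 = 0.3501
  = 35.01%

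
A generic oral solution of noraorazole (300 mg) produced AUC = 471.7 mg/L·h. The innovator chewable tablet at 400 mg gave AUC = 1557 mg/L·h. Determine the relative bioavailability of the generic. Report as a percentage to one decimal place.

F_rel = (AUC_test/D_test) / (AUC_ref/D_ref)
      = (471.7/300) / (1557/400)
      = 1.57233 / 3.8925 = 0.4039 = 40.39%

F_rel = 40.4%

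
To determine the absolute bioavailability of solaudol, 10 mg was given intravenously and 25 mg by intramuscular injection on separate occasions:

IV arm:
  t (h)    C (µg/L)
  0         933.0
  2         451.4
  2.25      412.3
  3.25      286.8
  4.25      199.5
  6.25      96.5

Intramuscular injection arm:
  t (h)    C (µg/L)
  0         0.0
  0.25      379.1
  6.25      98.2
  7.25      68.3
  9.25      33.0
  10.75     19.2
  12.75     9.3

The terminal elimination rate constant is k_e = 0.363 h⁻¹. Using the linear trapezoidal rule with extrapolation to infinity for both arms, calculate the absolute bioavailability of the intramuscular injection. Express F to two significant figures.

F = 0.27

Trapezoidal AUC_0→6.25 (IV):
  [0→2]: (933.0+451.4)/2 × 2 = 1384.4
  [2→2.25]: (451.4+412.3)/2 × 0.25 = 107.9625
  [2.25→3.25]: (412.3+286.8)/2 × 1 = 349.55
  [3.25→4.25]: (286.8+199.5)/2 × 1 = 243.15
  [4.25→6.25]: (199.5+96.5)/2 × 2 = 296.0
  Sum = 2381.0625 µg/L·h
IV tail: 96.5/0.363 = 265.840; AUC_iv,0→∞ = 2381.0625 + 265.840 = 2646.9025 µg/L·h
Trapezoidal AUC_0→12.75 (intramuscular injection):
  [0→0.25]: (0.0+379.1)/2 × 0.25 = 47.3875
  [0.25→6.25]: (379.1+98.2)/2 × 6 = 1431.9
  [6.25→7.25]: (98.2+68.3)/2 × 1 = 83.25
  [7.25→9.25]: (68.3+33.0)/2 × 2 = 101.3
  [9.25→10.75]: (33.0+19.2)/2 × 1.5 = 39.15
  [10.75→12.75]: (19.2+9.3)/2 × 2 = 28.5
  Sum = 1731.4875 µg/L·h
intramuscular injection tail: 9.3/0.363 = 25.620; AUC_ev,0→∞ = 1731.4875 + 25.620 = 1757.1075 µg/L·h
F = (AUC_ev/D_ev)/(AUC_iv/D_iv) = (1757.1075/25)/(2646.9025/10) = 70.2843/264.69025 = 0.2655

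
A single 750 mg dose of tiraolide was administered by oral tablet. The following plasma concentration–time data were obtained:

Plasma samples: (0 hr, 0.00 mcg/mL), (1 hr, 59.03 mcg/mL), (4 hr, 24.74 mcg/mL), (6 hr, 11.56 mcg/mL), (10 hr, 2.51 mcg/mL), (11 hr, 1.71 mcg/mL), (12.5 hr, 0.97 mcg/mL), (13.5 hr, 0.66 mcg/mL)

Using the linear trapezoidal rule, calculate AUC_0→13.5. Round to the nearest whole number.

AUC = 225 mcg/mL·hr

Trapezoidal AUC_0→13.5:
  [0→1]: (0.00+59.03)/2 × 1 = 29.515
  [1→4]: (59.03+24.74)/2 × 3 = 125.655
  [4→6]: (24.74+11.56)/2 × 2 = 36.3
  [6→10]: (11.56+2.51)/2 × 4 = 28.14
  [10→11]: (2.51+1.71)/2 × 1 = 2.11
  [11→12.5]: (1.71+0.97)/2 × 1.5 = 2.01
  [12.5→13.5]: (0.97+0.66)/2 × 1 = 0.815
  Sum = 224.545 mcg/mL·hr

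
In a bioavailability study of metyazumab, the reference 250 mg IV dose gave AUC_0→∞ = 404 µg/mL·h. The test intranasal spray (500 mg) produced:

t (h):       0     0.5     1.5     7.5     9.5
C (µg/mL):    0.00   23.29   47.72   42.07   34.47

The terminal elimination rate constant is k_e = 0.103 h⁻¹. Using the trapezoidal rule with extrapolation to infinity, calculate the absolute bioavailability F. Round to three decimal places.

Trapezoidal AUC_0→9.5 (intranasal spray):
  [0→0.5]: (0.00+23.29)/2 × 0.5 = 5.8225
  [0.5→1.5]: (23.29+47.72)/2 × 1 = 35.505
  [1.5→7.5]: (47.72+42.07)/2 × 6 = 269.37
  [7.5→9.5]: (42.07+34.47)/2 × 2 = 76.54
  Sum = 387.2375 µg/mL·h
Tail: C_last/k_e = 34.47/0.103 = 334.660
AUC_0→∞ (intranasal spray) = 387.2375 + 334.660 = 721.8975 µg/mL·h
F = (AUC_ev/D_ev)/(AUC_iv/D_iv) = (721.8975/500)/(404/250) = 1.443795/1.616 = 0.8934

F = 0.893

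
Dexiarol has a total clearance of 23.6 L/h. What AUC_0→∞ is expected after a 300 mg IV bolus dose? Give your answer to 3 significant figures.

AUC_0→∞ = Dose_iv / CL
        = 300 / 23.6 = 12.7119 mg/L·h

AUC = 12.7 mg/L·h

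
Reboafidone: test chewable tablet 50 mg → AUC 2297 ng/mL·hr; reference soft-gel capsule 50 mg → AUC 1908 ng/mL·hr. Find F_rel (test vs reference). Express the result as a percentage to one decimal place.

F_rel = (AUC_test/D_test) / (AUC_ref/D_ref)
      = (2297/50) / (1908/50)
      = 45.94 / 38.16 = 1.2039 = 120.39%

F_rel = 120.4%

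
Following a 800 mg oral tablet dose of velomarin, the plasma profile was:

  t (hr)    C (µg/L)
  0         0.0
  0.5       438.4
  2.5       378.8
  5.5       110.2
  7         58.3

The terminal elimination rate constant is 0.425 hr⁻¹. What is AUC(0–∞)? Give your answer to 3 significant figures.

Trapezoidal AUC_0→7:
  [0→0.5]: (0.0+438.4)/2 × 0.5 = 109.6
  [0.5→2.5]: (438.4+378.8)/2 × 2 = 817.2
  [2.5→5.5]: (378.8+110.2)/2 × 3 = 733.5
  [5.5→7]: (110.2+58.3)/2 × 1.5 = 126.375
  Sum = 1786.675 µg/L·hr
Extrapolated tail: C_last / k_e = 58.3 / 0.425 = 137.176
AUC_0→∞ = 1786.675 + 137.176 = 1923.851 µg/L·hr

AUC = 1920 µg/L·hr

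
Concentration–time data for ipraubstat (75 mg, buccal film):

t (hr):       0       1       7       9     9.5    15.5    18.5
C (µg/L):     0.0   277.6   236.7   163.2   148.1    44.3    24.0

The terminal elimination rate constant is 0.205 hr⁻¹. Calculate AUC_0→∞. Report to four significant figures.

Trapezoidal AUC_0→18.5:
  [0→1]: (0.0+277.6)/2 × 1 = 138.8
  [1→7]: (277.6+236.7)/2 × 6 = 1542.9
  [7→9]: (236.7+163.2)/2 × 2 = 399.9
  [9→9.5]: (163.2+148.1)/2 × 0.5 = 77.825
  [9.5→15.5]: (148.1+44.3)/2 × 6 = 577.2
  [15.5→18.5]: (44.3+24.0)/2 × 3 = 102.45
  Sum = 2839.075 µg/L·hr
Extrapolated tail: C_last / k_e = 24.0 / 0.205 = 117.073
AUC_0→∞ = 2839.075 + 117.073 = 2956.148 µg/L·hr

AUC = 2956 µg/L·hr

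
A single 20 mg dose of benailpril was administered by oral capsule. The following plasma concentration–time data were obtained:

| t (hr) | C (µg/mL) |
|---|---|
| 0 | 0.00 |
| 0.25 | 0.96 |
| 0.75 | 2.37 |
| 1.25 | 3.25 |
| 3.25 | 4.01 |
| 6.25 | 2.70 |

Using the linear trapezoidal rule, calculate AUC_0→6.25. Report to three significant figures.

Trapezoidal AUC_0→6.25:
  [0→0.25]: (0.00+0.96)/2 × 0.25 = 0.12
  [0.25→0.75]: (0.96+2.37)/2 × 0.5 = 0.8325
  [0.75→1.25]: (2.37+3.25)/2 × 0.5 = 1.405
  [1.25→3.25]: (3.25+4.01)/2 × 2 = 7.26
  [3.25→6.25]: (4.01+2.70)/2 × 3 = 10.065
  Sum = 19.6825 µg/mL·hr

AUC = 19.7 µg/mL·hr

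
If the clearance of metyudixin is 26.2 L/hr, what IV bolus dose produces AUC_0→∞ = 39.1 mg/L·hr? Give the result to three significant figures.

Dose = 1020 mg

Dose_iv = CL × AUC_0→∞
     = 26.2 × 39.1 = 1024.42 mg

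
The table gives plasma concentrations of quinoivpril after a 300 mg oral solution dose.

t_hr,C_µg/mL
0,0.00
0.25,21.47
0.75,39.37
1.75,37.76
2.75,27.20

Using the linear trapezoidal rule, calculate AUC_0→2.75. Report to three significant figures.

AUC = 88.9 µg/mL·hr

Trapezoidal AUC_0→2.75:
  [0→0.25]: (0.00+21.47)/2 × 0.25 = 2.68375
  [0.25→0.75]: (21.47+39.37)/2 × 0.5 = 15.21
  [0.75→1.75]: (39.37+37.76)/2 × 1 = 38.565
  [1.75→2.75]: (37.76+27.20)/2 × 1 = 32.48
  Sum = 88.93875 µg/mL·hr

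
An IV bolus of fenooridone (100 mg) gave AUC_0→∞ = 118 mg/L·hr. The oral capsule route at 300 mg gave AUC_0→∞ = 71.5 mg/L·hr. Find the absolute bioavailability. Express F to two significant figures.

F = (AUC_ev / D_ev) / (AUC_iv / D_iv)
  = (71.5/300) / (118/100)
  = 0.238333 / 1.18 = 0.2020

F = 0.20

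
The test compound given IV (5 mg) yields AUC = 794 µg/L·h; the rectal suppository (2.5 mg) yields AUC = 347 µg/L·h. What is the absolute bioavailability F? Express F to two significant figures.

F = (AUC_ev / D_ev) / (AUC_iv / D_iv)
  = (347/2.5) / (794/5)
  = 138.8 / 158.8 = 0.8741

F = 0.87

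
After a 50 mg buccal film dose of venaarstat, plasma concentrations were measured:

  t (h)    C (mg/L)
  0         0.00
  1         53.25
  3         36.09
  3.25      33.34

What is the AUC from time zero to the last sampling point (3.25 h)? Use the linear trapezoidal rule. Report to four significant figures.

Trapezoidal AUC_0→3.25:
  [0→1]: (0.00+53.25)/2 × 1 = 26.625
  [1→3]: (53.25+36.09)/2 × 2 = 89.34
  [3→3.25]: (36.09+33.34)/2 × 0.25 = 8.67875
  Sum = 124.64375 mg/L·h

AUC = 124.6 mg/L·h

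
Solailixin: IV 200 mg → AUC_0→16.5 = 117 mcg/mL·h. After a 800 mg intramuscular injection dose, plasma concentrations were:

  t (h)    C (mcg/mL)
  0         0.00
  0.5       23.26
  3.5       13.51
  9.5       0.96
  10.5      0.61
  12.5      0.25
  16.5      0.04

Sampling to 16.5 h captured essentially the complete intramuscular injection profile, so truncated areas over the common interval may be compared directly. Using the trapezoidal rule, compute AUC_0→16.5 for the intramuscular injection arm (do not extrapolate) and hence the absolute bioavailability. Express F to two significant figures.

F = 0.23

Trapezoidal AUC_0→16.5 (intramuscular injection):
  [0→0.5]: (0.00+23.26)/2 × 0.5 = 5.815
  [0.5→3.5]: (23.26+13.51)/2 × 3 = 55.155
  [3.5→9.5]: (13.51+0.96)/2 × 6 = 43.41
  [9.5→10.5]: (0.96+0.61)/2 × 1 = 0.785
  [10.5→12.5]: (0.61+0.25)/2 × 2 = 0.86
  [12.5→16.5]: (0.25+0.04)/2 × 4 = 0.58
  Sum = 106.605 mcg/mL·h
F = (AUC_ev/D_ev)/(AUC_iv/D_iv) = (106.605/800)/(117/200) = 0.13325625/0.585 = 0.2278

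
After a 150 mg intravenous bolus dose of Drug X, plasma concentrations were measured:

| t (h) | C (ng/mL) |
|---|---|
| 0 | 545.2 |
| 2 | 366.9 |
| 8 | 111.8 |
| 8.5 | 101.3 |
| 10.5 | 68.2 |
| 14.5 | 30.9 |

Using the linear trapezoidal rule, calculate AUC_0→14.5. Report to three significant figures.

Trapezoidal AUC_0→14.5:
  [0→2]: (545.2+366.9)/2 × 2 = 912.1
  [2→8]: (366.9+111.8)/2 × 6 = 1436.1
  [8→8.5]: (111.8+101.3)/2 × 0.5 = 53.275
  [8.5→10.5]: (101.3+68.2)/2 × 2 = 169.5
  [10.5→14.5]: (68.2+30.9)/2 × 4 = 198.2
  Sum = 2769.175 ng/mL·h

AUC = 2770 ng/mL·h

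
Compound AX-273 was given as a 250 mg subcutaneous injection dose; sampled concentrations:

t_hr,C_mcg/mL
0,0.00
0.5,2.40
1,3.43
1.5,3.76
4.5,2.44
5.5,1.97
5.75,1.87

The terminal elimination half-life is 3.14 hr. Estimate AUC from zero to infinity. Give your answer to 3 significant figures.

Trapezoidal AUC_0→5.75:
  [0→0.5]: (0.00+2.40)/2 × 0.5 = 0.6
  [0.5→1]: (2.40+3.43)/2 × 0.5 = 1.4575
  [1→1.5]: (3.43+3.76)/2 × 0.5 = 1.7975
  [1.5→4.5]: (3.76+2.44)/2 × 3 = 9.3
  [4.5→5.5]: (2.44+1.97)/2 × 1 = 2.205
  [5.5→5.75]: (1.97+1.87)/2 × 0.25 = 0.48
  Sum = 15.84 mcg/mL·hr
k_e = ln2 / t½ = 0.693147 / 3.14 = 0.2207 hr^-1
Extrapolated tail: C_last / k_e = 1.87 / 0.2207 = 8.473
AUC_0→∞ = 15.84 + 8.473 = 24.313 mcg/mL·hr

AUC = 24.3 mcg/mL·hr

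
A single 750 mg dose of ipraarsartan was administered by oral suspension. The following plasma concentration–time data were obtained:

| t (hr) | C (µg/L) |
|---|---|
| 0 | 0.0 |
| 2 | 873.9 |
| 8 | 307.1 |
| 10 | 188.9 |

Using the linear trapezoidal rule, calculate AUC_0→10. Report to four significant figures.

AUC = 4913 µg/L·hr

Trapezoidal AUC_0→10:
  [0→2]: (0.0+873.9)/2 × 2 = 873.9
  [2→8]: (873.9+307.1)/2 × 6 = 3543.0
  [8→10]: (307.1+188.9)/2 × 2 = 496.0
  Sum = 4912.9 µg/L·hr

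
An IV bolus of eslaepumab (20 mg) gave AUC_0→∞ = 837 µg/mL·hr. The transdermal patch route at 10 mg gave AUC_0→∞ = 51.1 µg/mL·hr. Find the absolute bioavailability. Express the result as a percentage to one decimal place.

F = 12.2%

F = (AUC_ev / D_ev) / (AUC_iv / D_iv)
  = (51.1/10) / (837/20)
  = 5.11 / 41.85 = 0.1221
  = 12.21%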